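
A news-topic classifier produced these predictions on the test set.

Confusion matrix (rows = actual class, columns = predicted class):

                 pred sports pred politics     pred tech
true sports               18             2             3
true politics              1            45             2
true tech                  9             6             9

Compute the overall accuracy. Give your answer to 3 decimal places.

Accuracy = trace / total = (18+45+9=72) / 95 = 72/95 = 0.758

0.758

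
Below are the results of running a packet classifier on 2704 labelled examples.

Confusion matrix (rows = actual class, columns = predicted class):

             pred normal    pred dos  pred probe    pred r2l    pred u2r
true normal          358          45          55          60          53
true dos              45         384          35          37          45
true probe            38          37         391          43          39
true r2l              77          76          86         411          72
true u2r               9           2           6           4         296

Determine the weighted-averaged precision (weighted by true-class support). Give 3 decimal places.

Per-class precision (TP/(TP+FP)):
  normal: TP=358, FP=45+38+77+9=169 → 358/527 = 0.6793
  dos: TP=384, FP=45+37+76+2=160 → 384/544 = 0.7059
  probe: TP=391, FP=55+35+86+6=182 → 391/573 = 0.6824
  r2l: TP=411, FP=60+37+43+4=144 → 411/555 = 0.7405
  u2r: TP=296, FP=53+45+39+72=209 → 296/505 = 0.5861
Weighted-precision = Σ (supportᵢ/N)·precisionᵢ with N=2704: (571/2704)·0.6793 + (546/2704)·0.7059 + (548/2704)·0.6824 + (722/2704)·0.7405 + (317/2704)·0.5861 = 0.691

0.691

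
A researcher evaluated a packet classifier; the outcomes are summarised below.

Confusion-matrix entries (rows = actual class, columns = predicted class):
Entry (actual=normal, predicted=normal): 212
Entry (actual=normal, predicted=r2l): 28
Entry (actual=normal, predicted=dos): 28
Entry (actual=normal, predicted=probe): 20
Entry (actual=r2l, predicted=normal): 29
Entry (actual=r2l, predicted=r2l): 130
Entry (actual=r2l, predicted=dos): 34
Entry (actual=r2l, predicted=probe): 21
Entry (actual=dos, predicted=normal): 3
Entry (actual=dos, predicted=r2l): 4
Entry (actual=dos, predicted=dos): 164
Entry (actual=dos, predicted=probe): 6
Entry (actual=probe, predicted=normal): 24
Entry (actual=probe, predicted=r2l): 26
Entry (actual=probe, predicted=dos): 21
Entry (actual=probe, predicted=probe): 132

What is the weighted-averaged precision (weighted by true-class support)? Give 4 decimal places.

0.7290

Per-class precision (TP/(TP+FP)):
  normal: TP=212, FP=29+3+24=56 → 212/268 = 0.79104
  r2l: TP=130, FP=28+4+26=58 → 130/188 = 0.69149
  dos: TP=164, FP=28+34+21=83 → 164/247 = 0.66397
  probe: TP=132, FP=20+21+6=47 → 132/179 = 0.73743
Weighted-precision = Σ (supportᵢ/N)·precisionᵢ with N=882: (288/882)·0.79104 + (214/882)·0.69149 + (177/882)·0.66397 + (203/882)·0.73743 = 0.7290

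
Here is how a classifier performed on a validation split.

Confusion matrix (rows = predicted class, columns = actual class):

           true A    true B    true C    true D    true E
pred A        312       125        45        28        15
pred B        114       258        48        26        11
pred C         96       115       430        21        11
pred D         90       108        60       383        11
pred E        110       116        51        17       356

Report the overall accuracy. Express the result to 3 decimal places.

Accuracy = trace / total = (312+258+430+383+356=1739) / 2957 = 1739/2957 = 0.588

0.588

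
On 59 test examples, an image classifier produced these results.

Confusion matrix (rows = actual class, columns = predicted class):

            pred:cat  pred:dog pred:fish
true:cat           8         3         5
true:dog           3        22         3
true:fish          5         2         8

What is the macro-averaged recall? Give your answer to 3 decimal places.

0.606

Per-class recall (TP/(TP+FN)):
  cat: TP=8, FN=3+5=8 → 8/16 = 0.5000
  dog: TP=22, FN=3+3=6 → 22/28 = 0.7857
  fish: TP=8, FN=5+2=7 → 8/15 = 0.5333
Macro-recall = mean = (0.5000 + 0.7857 + 0.5333) / 3 = 0.606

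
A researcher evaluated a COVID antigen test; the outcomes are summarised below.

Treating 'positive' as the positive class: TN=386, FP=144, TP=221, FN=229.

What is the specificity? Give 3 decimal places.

Specificity = TN/(TN+FP) = 386/(386+144) = 0.728

0.728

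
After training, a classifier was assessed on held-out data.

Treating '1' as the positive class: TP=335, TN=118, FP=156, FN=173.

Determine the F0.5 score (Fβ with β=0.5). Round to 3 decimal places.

0.678

Fβ = (1+β²)·TP / ((1+β²)·TP + β²·FN + FP), with β²=1/4
= 1.25·335 / (1.25·335 + 0.25·173 + 156) = 0.678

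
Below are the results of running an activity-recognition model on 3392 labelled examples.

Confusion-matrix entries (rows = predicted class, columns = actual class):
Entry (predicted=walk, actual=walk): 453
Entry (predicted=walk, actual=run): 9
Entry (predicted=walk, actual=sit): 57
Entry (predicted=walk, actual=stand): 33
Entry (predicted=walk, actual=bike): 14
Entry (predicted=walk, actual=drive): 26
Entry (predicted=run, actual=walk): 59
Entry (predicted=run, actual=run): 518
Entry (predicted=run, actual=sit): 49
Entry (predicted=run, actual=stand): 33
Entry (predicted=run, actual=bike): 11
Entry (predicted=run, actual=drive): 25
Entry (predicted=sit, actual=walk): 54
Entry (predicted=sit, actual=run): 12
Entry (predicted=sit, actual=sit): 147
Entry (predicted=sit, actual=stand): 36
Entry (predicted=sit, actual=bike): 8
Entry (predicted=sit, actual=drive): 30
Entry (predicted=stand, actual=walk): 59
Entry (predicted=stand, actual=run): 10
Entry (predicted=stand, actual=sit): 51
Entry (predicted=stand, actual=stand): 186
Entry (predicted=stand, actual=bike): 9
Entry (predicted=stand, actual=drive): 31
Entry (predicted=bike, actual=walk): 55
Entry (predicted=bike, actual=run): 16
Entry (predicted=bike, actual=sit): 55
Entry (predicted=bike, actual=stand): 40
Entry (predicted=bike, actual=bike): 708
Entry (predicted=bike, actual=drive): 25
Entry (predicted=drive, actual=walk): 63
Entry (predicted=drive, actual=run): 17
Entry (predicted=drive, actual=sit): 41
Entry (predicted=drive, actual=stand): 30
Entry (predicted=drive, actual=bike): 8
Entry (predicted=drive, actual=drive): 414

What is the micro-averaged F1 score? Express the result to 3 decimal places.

Micro-averaging pools counts across classes: ΣTP=2426, ΣFP=966, ΣFN=966.
Micro-F1 score = 2·TP/(2·TP+FP+FN) on pooled counts = 0.715 (equals overall accuracy in single-label multiclass).

0.715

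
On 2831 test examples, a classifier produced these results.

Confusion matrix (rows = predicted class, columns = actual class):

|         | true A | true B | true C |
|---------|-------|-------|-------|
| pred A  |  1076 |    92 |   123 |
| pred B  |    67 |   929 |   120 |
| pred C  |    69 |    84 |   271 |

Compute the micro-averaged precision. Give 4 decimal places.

Micro-averaging pools counts across classes: ΣTP=2276, ΣFP=555, ΣFN=555.
Micro-precision = TP/(TP+FP) on pooled counts = 0.8040 (equals overall accuracy in single-label multiclass).

0.8040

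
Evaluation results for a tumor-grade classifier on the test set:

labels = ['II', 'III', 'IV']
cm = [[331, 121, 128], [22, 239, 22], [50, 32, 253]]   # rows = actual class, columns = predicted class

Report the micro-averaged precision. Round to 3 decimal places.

Micro-averaging pools counts across classes: ΣTP=823, ΣFP=375, ΣFN=375.
Micro-precision = TP/(TP+FP) on pooled counts = 0.687 (equals overall accuracy in single-label multiclass).

0.687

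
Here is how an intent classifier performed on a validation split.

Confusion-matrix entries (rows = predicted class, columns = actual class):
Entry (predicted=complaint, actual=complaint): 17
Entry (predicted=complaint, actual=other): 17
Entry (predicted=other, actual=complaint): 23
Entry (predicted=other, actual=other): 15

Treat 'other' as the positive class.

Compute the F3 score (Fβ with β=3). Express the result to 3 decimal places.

Fβ = (1+β²)·TP / ((1+β²)·TP + β²·FN + FP), with β²=9
= 10·15 / (10·15 + 9·17 + 23) = 0.460

0.460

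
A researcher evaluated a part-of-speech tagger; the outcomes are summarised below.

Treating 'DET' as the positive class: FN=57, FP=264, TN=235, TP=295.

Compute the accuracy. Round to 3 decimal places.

0.623

Accuracy = (TP+TN)/N = (295+235)/851 = 0.623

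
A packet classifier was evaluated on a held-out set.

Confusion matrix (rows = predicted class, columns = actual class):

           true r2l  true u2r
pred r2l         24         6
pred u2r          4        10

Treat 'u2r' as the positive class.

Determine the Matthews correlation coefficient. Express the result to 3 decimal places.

MCC = (TP·TN − FP·FN) / √((TP+FP)(TP+FN)(TN+FP)(TN+FN))
Numerator = 10·24 − 4·6 = 216
Denominator = √(14·16·28·30) = √188160 = 433.7741
MCC = 216 / 433.7741 = 0.498

0.498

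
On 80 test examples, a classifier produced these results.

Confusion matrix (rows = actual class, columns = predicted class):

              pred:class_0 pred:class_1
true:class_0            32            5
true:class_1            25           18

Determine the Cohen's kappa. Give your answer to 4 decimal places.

Observed agreement pₒ = trace/N = 50/80 = 0.62500
Expected agreement pₑ = Σ (rowᵢ·colᵢ)/N² = (37·57 + 43·23)/80² = 0.48406
κ = (pₒ − pₑ)/(1 − pₑ) = (0.62500 − 0.48406)/(1 − 0.48406) = 0.2732

0.2732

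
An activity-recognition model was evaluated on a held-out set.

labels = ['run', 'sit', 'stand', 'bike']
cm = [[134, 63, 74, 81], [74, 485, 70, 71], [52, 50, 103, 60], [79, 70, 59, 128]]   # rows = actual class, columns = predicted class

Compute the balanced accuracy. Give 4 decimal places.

Balanced accuracy = mean of per-class recall.
  run: recall = 134/352 = 0.38068
  sit: recall = 485/700 = 0.69286
  stand: recall = 103/265 = 0.38868
  bike: recall = 128/336 = 0.38095
Mean = (0.38068 + 0.69286 + 0.38868 + 0.38095) / 4 = 0.4608

0.4608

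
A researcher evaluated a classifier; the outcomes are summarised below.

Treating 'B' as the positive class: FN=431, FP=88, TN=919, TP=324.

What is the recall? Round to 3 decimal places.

0.429

Recall = TP/(TP+FN) = 324/(324+431) = 324/755 = 0.429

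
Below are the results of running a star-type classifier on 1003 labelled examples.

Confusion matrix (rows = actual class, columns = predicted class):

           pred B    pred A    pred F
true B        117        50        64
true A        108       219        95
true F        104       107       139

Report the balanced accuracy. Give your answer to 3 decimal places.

0.474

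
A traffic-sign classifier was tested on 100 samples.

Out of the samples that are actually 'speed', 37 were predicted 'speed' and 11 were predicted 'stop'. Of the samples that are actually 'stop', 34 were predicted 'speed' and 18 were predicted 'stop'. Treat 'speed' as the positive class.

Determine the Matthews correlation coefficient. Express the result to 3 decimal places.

MCC = (TP·TN − FP·FN) / √((TP+FP)(TP+FN)(TN+FP)(TN+FN))
Numerator = 37·18 − 34·11 = 292
Denominator = √(71·48·52·29) = √5139264 = 2266.9945
MCC = 292 / 2266.9945 = 0.129

0.129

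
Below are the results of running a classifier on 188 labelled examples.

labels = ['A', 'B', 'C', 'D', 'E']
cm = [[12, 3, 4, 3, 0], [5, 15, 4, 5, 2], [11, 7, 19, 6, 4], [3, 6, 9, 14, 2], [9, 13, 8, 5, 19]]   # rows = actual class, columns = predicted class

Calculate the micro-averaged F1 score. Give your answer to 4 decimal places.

0.4202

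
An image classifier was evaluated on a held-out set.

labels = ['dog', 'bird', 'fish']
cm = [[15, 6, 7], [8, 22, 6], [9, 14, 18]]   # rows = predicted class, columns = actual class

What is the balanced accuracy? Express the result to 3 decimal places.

Balanced accuracy = mean of per-class recall.
  dog: recall = 15/32 = 0.4688
  bird: recall = 22/42 = 0.5238
  fish: recall = 18/31 = 0.5806
Mean = (0.4688 + 0.5238 + 0.5806) / 3 = 0.524

0.524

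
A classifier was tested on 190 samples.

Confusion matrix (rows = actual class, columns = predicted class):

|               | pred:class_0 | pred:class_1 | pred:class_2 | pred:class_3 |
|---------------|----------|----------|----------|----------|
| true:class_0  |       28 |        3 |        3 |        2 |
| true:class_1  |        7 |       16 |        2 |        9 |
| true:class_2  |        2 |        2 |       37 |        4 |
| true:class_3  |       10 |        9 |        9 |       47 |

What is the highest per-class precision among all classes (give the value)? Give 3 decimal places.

Per-class precision (TP/(TP+FP)):
  class_0: TP=28, FP=7+2+10=19 → 28/47 = 0.5957
  class_1: TP=16, FP=3+2+9=14 → 16/30 = 0.5333
  class_2: TP=37, FP=3+2+9=14 → 37/51 = 0.7255
  class_3: TP=47, FP=2+9+4=15 → 47/62 = 0.7581
Highest is class 'class_3' with precision = 0.758.

0.758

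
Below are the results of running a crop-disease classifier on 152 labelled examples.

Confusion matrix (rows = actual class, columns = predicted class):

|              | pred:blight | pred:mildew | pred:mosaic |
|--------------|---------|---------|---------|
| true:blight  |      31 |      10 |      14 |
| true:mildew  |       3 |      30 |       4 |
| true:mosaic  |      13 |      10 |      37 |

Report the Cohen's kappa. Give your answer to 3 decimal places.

Observed agreement pₒ = trace/N = 98/152 = 0.6447
Expected agreement pₑ = Σ (rowᵢ·colᵢ)/N² = (55·47 + 37·50 + 60·55)/152² = 0.3348
κ = (pₒ − pₑ)/(1 − pₑ) = (0.6447 − 0.3348)/(1 − 0.3348) = 0.466

0.466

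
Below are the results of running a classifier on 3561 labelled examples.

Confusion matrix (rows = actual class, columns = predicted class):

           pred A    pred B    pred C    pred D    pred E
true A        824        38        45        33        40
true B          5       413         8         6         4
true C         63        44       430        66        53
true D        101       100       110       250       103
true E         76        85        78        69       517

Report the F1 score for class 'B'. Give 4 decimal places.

One-vs-rest for 'B': TP = diagonal; FP = other classes predicted 'B'; FN = 'B' predicted as other.
F1 score = 2·TP/(2·TP+FP+FN).
B: TP=413, FP=38+44+100+85=267, FN=5+8+6+4=23 → 826/1116 = 0.74014

0.7401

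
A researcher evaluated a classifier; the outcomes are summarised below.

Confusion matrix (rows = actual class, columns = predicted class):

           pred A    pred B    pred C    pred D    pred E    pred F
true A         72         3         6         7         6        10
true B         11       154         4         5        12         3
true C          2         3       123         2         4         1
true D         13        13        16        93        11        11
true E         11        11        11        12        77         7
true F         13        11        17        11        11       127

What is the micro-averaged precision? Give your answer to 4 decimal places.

Micro-averaging pools counts across classes: ΣTP=646, ΣFP=258, ΣFN=258.
Micro-precision = TP/(TP+FP) on pooled counts = 0.7146 (equals overall accuracy in single-label multiclass).

0.7146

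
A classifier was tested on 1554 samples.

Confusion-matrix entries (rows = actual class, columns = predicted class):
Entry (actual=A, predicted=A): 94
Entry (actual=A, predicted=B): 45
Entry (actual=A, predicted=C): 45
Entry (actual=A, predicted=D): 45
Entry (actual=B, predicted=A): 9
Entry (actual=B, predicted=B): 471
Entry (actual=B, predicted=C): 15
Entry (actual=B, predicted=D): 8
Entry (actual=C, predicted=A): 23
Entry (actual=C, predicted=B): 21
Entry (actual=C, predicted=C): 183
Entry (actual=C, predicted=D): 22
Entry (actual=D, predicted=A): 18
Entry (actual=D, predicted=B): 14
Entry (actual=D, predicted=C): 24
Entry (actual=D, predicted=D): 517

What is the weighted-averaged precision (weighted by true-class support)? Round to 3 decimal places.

Per-class precision (TP/(TP+FP)):
  A: TP=94, FP=9+23+18=50 → 94/144 = 0.6528
  B: TP=471, FP=45+21+14=80 → 471/551 = 0.8548
  C: TP=183, FP=45+15+24=84 → 183/267 = 0.6854
  D: TP=517, FP=45+8+22=75 → 517/592 = 0.8733
Weighted-precision = Σ (supportᵢ/N)·precisionᵢ with N=1554: (229/1554)·0.6528 + (503/1554)·0.8548 + (249/1554)·0.6854 + (573/1554)·0.8733 = 0.805

0.805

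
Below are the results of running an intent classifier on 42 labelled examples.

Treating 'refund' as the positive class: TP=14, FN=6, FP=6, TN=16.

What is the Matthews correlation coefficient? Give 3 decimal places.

0.427

MCC = (TP·TN − FP·FN) / √((TP+FP)(TP+FN)(TN+FP)(TN+FN))
Numerator = 14·16 − 6·6 = 188
Denominator = √(20·20·22·22) = √193600 = 440.0000
MCC = 188 / 440.0000 = 0.427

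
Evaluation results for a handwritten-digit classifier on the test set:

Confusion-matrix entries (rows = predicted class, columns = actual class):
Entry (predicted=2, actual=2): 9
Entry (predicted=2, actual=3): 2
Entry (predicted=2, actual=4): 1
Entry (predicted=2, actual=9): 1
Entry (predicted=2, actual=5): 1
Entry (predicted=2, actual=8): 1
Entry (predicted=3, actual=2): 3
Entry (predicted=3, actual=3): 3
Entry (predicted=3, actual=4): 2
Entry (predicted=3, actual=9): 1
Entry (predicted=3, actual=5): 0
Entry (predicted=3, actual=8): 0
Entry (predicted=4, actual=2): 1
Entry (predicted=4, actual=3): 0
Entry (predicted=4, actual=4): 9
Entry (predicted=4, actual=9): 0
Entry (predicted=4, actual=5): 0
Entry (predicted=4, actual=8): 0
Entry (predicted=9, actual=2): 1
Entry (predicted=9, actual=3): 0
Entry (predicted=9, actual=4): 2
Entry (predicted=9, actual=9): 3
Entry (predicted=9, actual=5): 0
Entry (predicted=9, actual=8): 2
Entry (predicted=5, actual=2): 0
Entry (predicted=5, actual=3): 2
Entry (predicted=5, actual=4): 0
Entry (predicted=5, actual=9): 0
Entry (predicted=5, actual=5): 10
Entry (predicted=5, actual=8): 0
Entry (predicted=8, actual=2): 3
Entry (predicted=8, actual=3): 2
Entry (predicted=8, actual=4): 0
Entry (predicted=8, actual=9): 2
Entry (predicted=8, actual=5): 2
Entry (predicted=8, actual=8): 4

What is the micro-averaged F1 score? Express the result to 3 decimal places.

Micro-averaging pools counts across classes: ΣTP=38, ΣFP=29, ΣFN=29.
Micro-F1 score = 2·TP/(2·TP+FP+FN) on pooled counts = 0.567 (equals overall accuracy in single-label multiclass).

0.567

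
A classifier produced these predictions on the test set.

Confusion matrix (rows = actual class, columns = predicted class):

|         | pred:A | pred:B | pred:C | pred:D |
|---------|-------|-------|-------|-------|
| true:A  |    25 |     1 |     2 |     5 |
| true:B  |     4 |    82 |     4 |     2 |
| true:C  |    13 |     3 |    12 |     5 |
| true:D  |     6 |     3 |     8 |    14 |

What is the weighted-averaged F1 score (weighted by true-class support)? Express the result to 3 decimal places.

0.700

Per-class F1 score (2·TP/(2·TP+FP+FN)):
  A: TP=25, FP=4+13+6=23, FN=1+2+5=8 → 50/81 = 0.6173
  B: TP=82, FP=1+3+3=7, FN=4+4+2=10 → 164/181 = 0.9061
  C: TP=12, FP=2+4+8=14, FN=13+3+5=21 → 24/59 = 0.4068
  D: TP=14, FP=5+2+5=12, FN=6+3+8=17 → 28/57 = 0.4912
Weighted-F1 score = Σ (supportᵢ/N)·F1 scoreᵢ with N=189: (33/189)·0.6173 + (92/189)·0.9061 + (33/189)·0.4068 + (31/189)·0.4912 = 0.700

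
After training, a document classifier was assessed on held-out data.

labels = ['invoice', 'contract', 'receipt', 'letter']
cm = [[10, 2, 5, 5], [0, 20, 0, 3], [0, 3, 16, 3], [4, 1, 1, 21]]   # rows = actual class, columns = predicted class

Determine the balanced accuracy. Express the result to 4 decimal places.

0.7073

Balanced accuracy = mean of per-class recall.
  invoice: recall = 10/22 = 0.45455
  contract: recall = 20/23 = 0.86957
  receipt: recall = 16/22 = 0.72727
  letter: recall = 21/27 = 0.77778
Mean = (0.45455 + 0.86957 + 0.72727 + 0.77778) / 4 = 0.7073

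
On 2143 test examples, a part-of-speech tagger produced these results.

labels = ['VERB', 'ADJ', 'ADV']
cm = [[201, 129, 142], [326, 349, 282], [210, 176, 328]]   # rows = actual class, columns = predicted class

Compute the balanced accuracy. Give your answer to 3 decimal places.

Balanced accuracy = mean of per-class recall.
  VERB: recall = 201/472 = 0.4258
  ADJ: recall = 349/957 = 0.3647
  ADV: recall = 328/714 = 0.4594
Mean = (0.4258 + 0.3647 + 0.4594) / 3 = 0.417

0.417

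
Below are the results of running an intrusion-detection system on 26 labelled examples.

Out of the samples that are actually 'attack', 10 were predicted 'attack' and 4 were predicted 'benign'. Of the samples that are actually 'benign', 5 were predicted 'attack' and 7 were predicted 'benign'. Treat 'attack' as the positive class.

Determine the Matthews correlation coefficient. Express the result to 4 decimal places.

MCC = (TP·TN − FP·FN) / √((TP+FP)(TP+FN)(TN+FP)(TN+FN))
Numerator = 10·7 − 5·4 = 50
Denominator = √(15·14·12·11) = √27720 = 166.4932
MCC = 50 / 166.4932 = 0.3003

0.3003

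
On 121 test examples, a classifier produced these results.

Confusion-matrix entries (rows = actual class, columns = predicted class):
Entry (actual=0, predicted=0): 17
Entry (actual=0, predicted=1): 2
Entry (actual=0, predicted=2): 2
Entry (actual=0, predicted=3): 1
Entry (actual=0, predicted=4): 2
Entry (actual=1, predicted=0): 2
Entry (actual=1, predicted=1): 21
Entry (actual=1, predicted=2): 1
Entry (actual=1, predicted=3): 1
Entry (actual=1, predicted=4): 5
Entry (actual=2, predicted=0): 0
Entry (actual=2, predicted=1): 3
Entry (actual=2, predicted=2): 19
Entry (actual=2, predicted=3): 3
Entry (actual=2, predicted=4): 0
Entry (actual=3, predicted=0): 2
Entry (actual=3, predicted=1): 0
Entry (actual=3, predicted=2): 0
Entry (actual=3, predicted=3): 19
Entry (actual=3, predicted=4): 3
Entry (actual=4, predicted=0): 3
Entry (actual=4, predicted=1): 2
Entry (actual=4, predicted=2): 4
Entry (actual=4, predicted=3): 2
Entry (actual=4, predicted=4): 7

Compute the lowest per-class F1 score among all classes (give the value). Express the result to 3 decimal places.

Per-class F1 score (2·TP/(2·TP+FP+FN)):
  0: TP=17, FP=2+0+2+3=7, FN=2+2+1+2=7 → 34/48 = 0.7083
  1: TP=21, FP=2+3+0+2=7, FN=2+1+1+5=9 → 42/58 = 0.7241
  2: TP=19, FP=2+1+0+4=7, FN=0+3+3+0=6 → 38/51 = 0.7451
  3: TP=19, FP=1+1+3+2=7, FN=2+0+0+3=5 → 38/50 = 0.7600
  4: TP=7, FP=2+5+0+3=10, FN=3+2+4+2=11 → 14/35 = 0.4000
Lowest is class '4' with F1 score = 0.400.

0.400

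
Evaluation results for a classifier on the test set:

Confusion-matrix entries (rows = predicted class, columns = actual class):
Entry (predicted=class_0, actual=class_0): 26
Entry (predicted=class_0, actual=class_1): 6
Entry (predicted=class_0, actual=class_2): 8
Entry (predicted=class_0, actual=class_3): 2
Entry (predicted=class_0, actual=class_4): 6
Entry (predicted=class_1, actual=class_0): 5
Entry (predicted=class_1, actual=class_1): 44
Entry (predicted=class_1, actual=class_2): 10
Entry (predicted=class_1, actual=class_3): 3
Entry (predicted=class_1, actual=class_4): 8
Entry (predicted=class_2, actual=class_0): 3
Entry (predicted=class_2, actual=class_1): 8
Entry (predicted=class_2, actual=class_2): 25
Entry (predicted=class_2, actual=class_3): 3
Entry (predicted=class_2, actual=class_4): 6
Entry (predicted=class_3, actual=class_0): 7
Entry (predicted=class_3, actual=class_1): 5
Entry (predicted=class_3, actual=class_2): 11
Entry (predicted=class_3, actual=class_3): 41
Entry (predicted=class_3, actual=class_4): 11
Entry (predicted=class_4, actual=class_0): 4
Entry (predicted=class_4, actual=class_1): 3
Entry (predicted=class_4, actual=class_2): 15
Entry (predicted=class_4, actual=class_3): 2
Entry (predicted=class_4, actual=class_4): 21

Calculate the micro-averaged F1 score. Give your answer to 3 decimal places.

0.555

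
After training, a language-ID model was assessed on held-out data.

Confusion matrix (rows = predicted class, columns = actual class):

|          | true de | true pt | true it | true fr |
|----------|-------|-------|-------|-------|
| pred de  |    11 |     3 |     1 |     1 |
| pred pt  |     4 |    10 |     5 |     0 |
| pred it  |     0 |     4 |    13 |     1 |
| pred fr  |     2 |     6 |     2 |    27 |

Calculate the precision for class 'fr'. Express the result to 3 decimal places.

0.730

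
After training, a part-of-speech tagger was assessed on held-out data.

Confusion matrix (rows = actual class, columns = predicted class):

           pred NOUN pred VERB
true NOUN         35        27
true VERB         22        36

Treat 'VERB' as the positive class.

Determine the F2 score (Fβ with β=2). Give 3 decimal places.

Fβ = (1+β²)·TP / ((1+β²)·TP + β²·FN + FP), with β²=4
= 5·36 / (5·36 + 4·22 + 27) = 0.610

0.610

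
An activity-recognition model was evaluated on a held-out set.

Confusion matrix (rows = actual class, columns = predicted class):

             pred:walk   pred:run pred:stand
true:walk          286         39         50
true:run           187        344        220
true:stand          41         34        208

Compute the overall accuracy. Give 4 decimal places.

Accuracy = trace / total = (286+344+208=838) / 1409 = 838/1409 = 0.5947

0.5947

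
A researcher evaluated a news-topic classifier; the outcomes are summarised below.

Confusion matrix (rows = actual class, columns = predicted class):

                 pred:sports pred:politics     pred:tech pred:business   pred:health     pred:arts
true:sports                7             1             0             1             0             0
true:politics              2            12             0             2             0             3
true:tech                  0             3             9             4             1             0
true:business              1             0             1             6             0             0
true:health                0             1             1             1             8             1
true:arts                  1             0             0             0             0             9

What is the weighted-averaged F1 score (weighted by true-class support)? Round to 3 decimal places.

Per-class F1 score (2·TP/(2·TP+FP+FN)):
  sports: TP=7, FP=2+0+1+0+1=4, FN=1+0+1+0+0=2 → 14/20 = 0.7000
  politics: TP=12, FP=1+3+0+1+0=5, FN=2+0+2+0+3=7 → 24/36 = 0.6667
  tech: TP=9, FP=0+0+1+1+0=2, FN=0+3+4+1+0=8 → 18/28 = 0.6429
  business: TP=6, FP=1+2+4+1+0=8, FN=1+0+1+0+0=2 → 12/22 = 0.5455
  health: TP=8, FP=0+0+1+0+0=1, FN=0+1+1+1+1=4 → 16/21 = 0.7619
  arts: TP=9, FP=0+3+0+0+1=4, FN=1+0+0+0+0=1 → 18/23 = 0.7826
Weighted-F1 score = Σ (supportᵢ/N)·F1 scoreᵢ with N=75: (9/75)·0.7000 + (19/75)·0.6667 + (17/75)·0.6429 + (8/75)·0.5455 + (12/75)·0.7619 + (10/75)·0.7826 = 0.683

0.683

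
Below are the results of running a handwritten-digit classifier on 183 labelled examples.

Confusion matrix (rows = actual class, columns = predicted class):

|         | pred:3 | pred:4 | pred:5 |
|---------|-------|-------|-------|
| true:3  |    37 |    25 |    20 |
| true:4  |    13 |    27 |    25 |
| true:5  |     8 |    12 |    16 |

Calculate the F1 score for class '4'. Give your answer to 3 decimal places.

0.419

F1 score = 2·TP/(2·TP+FP+FN).
4: TP=27, FP=25+12=37, FN=13+25=38 → 54/129 = 0.4186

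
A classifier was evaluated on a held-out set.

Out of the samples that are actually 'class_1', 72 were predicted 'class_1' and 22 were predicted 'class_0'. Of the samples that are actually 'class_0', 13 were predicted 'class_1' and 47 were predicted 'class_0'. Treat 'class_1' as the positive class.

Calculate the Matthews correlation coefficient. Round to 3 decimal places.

MCC = (TP·TN − FP·FN) / √((TP+FP)(TP+FN)(TN+FP)(TN+FN))
Numerator = 72·47 − 13·22 = 3098
Denominator = √(85·94·60·69) = √33078600 = 5751.3998
MCC = 3098 / 5751.3998 = 0.539

0.539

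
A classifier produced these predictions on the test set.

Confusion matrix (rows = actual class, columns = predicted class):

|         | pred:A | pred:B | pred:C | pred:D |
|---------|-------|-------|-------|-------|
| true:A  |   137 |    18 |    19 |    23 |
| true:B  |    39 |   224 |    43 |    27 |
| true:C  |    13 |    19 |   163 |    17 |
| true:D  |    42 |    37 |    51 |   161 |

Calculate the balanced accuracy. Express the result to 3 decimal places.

Balanced accuracy = mean of per-class recall.
  A: recall = 137/197 = 0.6954
  B: recall = 224/333 = 0.6727
  C: recall = 163/212 = 0.7689
  D: recall = 161/291 = 0.5533
Mean = (0.6954 + 0.6727 + 0.7689 + 0.5533) / 4 = 0.673

0.673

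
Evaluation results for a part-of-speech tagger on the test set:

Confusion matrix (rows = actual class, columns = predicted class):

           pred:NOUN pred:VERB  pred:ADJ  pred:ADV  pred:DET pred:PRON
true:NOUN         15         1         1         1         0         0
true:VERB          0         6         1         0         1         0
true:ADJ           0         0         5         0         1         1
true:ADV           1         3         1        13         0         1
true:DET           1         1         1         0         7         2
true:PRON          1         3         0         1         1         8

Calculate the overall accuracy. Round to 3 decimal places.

Accuracy = trace / total = (15+6+5+13+7+8=54) / 78 = 54/78 = 0.692

0.692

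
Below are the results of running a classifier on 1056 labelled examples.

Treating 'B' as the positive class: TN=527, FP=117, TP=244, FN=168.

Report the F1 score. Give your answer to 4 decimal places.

0.6313

Precision = TP/(TP+FP) = 244/361 = 0.6759
Recall = TP/(TP+FN) = 244/412 = 0.5922
F1 = 2·TP/(2·TP+FP+FN) = 488/773 = 0.6313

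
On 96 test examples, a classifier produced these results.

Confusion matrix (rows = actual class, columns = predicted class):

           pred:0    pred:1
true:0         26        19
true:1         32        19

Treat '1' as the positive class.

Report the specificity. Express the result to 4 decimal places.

Specificity = TN/(TN+FP) = 26/(26+19) = 0.5778

0.5778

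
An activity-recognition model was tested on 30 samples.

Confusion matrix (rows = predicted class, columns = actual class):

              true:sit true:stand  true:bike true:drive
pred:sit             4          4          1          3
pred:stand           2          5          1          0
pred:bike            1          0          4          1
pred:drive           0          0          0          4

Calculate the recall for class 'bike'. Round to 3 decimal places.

0.667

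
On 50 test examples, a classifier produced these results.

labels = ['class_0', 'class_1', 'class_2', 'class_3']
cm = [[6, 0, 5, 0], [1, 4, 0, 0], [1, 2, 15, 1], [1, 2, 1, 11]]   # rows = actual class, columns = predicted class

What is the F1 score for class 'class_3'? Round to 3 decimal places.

0.815

Treat 'class_3' as positive and all other classes as negative.
F1 score = 2·TP/(2·TP+FP+FN).
class_3: TP=11, FP=0+0+1=1, FN=1+2+1=4 → 22/27 = 0.8148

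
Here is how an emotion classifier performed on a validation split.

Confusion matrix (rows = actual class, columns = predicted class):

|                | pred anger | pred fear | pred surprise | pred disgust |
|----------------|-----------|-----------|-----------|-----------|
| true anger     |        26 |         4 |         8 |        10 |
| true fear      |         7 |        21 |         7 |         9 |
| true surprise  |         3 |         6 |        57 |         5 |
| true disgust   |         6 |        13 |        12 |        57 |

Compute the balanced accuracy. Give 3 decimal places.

Balanced accuracy = mean of per-class recall.
  anger: recall = 26/48 = 0.5417
  fear: recall = 21/44 = 0.4773
  surprise: recall = 57/71 = 0.8028
  disgust: recall = 57/88 = 0.6477
Mean = (0.5417 + 0.4773 + 0.8028 + 0.6477) / 4 = 0.617

0.617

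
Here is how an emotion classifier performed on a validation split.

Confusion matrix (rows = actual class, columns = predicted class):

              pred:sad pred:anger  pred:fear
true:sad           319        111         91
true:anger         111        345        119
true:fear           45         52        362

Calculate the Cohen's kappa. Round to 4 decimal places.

Observed agreement pₒ = trace/N = 1026/1555 = 0.65981
Expected agreement pₑ = Σ (rowᵢ·colᵢ)/N² = (521·475 + 575·508 + 459·572)/1555² = 0.33173
κ = (pₒ − pₑ)/(1 − pₑ) = (0.65981 − 0.33173)/(1 − 0.33173) = 0.4909

0.4909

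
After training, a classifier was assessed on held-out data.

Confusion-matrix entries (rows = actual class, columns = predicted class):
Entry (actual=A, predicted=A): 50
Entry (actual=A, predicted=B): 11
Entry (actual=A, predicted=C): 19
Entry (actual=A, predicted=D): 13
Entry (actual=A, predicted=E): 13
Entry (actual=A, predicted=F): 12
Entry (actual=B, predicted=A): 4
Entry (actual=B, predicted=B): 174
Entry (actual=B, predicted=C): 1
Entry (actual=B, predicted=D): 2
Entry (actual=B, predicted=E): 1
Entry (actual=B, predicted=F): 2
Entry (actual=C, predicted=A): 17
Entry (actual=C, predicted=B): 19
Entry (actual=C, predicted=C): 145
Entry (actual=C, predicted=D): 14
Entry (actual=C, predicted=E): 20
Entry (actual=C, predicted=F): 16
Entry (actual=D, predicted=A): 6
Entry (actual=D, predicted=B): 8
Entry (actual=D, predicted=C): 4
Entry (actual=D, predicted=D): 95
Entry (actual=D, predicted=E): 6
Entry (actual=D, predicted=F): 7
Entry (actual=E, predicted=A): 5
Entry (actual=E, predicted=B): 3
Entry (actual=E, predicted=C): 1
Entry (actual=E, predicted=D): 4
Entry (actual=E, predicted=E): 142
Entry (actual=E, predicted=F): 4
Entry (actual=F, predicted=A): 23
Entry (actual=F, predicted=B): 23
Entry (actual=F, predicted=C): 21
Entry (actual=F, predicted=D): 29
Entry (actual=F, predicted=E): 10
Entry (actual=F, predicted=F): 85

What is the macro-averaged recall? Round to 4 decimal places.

0.6815

Per-class recall (TP/(TP+FN)):
  A: TP=50, FN=11+19+13+13+12=68 → 50/118 = 0.42373
  B: TP=174, FN=4+1+2+1+2=10 → 174/184 = 0.94565
  C: TP=145, FN=17+19+14+20+16=86 → 145/231 = 0.62771
  D: TP=95, FN=6+8+4+6+7=31 → 95/126 = 0.75397
  E: TP=142, FN=5+3+1+4+4=17 → 142/159 = 0.89308
  F: TP=85, FN=23+23+21+29+10=106 → 85/191 = 0.44503
Macro-recall = mean = (0.42373 + 0.94565 + 0.62771 + 0.75397 + 0.89308 + 0.44503) / 6 = 0.6815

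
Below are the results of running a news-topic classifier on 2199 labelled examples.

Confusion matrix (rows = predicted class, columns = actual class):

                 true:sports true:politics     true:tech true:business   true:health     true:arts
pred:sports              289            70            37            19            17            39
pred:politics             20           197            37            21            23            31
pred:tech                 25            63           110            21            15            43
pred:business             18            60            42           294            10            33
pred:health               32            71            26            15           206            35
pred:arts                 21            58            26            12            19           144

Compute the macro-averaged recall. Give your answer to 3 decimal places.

0.569

Per-class recall (TP/(TP+FN)):
  sports: TP=289, FN=20+25+18+32+21=116 → 289/405 = 0.7136
  politics: TP=197, FN=70+63+60+71+58=322 → 197/519 = 0.3796
  tech: TP=110, FN=37+37+42+26+26=168 → 110/278 = 0.3957
  business: TP=294, FN=19+21+21+15+12=88 → 294/382 = 0.7696
  health: TP=206, FN=17+23+15+10+19=84 → 206/290 = 0.7103
  arts: TP=144, FN=39+31+43+33+35=181 → 144/325 = 0.4431
Macro-recall = mean = (0.7136 + 0.3796 + 0.3957 + 0.7696 + 0.7103 + 0.4431) / 6 = 0.569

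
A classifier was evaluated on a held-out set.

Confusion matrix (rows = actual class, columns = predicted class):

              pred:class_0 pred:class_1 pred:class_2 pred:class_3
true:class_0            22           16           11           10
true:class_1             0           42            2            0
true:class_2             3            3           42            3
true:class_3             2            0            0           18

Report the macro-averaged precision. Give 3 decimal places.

0.712

Per-class precision (TP/(TP+FP)):
  class_0: TP=22, FP=0+3+2=5 → 22/27 = 0.8148
  class_1: TP=42, FP=16+3+0=19 → 42/61 = 0.6885
  class_2: TP=42, FP=11+2+0=13 → 42/55 = 0.7636
  class_3: TP=18, FP=10+0+3=13 → 18/31 = 0.5806
Macro-precision = mean = (0.8148 + 0.6885 + 0.7636 + 0.5806) / 4 = 0.712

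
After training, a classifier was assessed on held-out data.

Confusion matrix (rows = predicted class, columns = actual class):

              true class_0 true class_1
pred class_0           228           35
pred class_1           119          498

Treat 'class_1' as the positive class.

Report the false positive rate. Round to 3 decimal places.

FPR = FP/(FP+TN) = 119/(119+228) = 0.343

0.343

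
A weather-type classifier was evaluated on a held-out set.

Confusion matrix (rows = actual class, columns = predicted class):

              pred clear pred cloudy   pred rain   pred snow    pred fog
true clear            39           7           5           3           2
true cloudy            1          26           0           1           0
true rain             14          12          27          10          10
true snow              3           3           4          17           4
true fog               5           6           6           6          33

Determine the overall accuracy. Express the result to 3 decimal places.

Accuracy = trace / total = (39+26+27+17+33=142) / 244 = 142/244 = 0.582

0.582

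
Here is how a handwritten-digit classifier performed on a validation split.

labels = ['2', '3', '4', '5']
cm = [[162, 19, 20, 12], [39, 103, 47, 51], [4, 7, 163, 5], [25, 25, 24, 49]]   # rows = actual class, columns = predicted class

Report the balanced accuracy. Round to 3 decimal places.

Balanced accuracy = mean of per-class recall.
  2: recall = 162/213 = 0.7606
  3: recall = 103/240 = 0.4292
  4: recall = 163/179 = 0.9106
  5: recall = 49/123 = 0.3984
Mean = (0.7606 + 0.4292 + 0.9106 + 0.3984) / 4 = 0.625

0.625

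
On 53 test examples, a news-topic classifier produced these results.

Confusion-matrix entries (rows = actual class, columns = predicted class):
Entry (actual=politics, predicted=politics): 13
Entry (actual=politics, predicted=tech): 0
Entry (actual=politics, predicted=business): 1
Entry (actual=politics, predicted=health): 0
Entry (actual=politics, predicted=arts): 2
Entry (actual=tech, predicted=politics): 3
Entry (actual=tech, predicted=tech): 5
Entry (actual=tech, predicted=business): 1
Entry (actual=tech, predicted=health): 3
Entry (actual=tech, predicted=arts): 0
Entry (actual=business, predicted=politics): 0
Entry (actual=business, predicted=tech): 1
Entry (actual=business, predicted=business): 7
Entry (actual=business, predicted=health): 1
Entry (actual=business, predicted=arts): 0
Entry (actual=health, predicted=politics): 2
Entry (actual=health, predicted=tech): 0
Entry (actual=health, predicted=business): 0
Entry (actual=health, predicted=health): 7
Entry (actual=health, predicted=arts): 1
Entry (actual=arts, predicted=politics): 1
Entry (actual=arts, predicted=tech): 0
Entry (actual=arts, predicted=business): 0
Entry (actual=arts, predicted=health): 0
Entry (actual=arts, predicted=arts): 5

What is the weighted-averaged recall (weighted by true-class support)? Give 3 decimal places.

Per-class recall (TP/(TP+FN)):
  politics: TP=13, FN=0+1+0+2=3 → 13/16 = 0.8125
  tech: TP=5, FN=3+1+3+0=7 → 5/12 = 0.4167
  business: TP=7, FN=0+1+1+0=2 → 7/9 = 0.7778
  health: TP=7, FN=2+0+0+1=3 → 7/10 = 0.7000
  arts: TP=5, FN=1+0+0+0=1 → 5/6 = 0.8333
Weighted-recall = Σ (supportᵢ/N)·recallᵢ with N=53: (16/53)·0.8125 + (12/53)·0.4167 + (9/53)·0.7778 + (10/53)·0.7000 + (6/53)·0.8333 = 0.698

0.698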